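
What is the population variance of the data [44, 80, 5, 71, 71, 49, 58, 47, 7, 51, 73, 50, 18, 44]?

520.2041

Step 1: Compute the mean: (44 + 80 + 5 + 71 + 71 + 49 + 58 + 47 + 7 + 51 + 73 + 50 + 18 + 44) / 14 = 47.7143
Step 2: Compute squared deviations from the mean:
  (44 - 47.7143)^2 = 13.7959
  (80 - 47.7143)^2 = 1042.3673
  (5 - 47.7143)^2 = 1824.5102
  (71 - 47.7143)^2 = 542.2245
  (71 - 47.7143)^2 = 542.2245
  (49 - 47.7143)^2 = 1.6531
  (58 - 47.7143)^2 = 105.7959
  (47 - 47.7143)^2 = 0.5102
  (7 - 47.7143)^2 = 1657.6531
  (51 - 47.7143)^2 = 10.7959
  (73 - 47.7143)^2 = 639.3673
  (50 - 47.7143)^2 = 5.2245
  (18 - 47.7143)^2 = 882.9388
  (44 - 47.7143)^2 = 13.7959
Step 3: Sum of squared deviations = 7282.8571
Step 4: Population variance = 7282.8571 / 14 = 520.2041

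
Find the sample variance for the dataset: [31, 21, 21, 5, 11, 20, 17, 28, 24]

64.6944

Step 1: Compute the mean: (31 + 21 + 21 + 5 + 11 + 20 + 17 + 28 + 24) / 9 = 19.7778
Step 2: Compute squared deviations from the mean:
  (31 - 19.7778)^2 = 125.9383
  (21 - 19.7778)^2 = 1.4938
  (21 - 19.7778)^2 = 1.4938
  (5 - 19.7778)^2 = 218.3827
  (11 - 19.7778)^2 = 77.0494
  (20 - 19.7778)^2 = 0.0494
  (17 - 19.7778)^2 = 7.716
  (28 - 19.7778)^2 = 67.6049
  (24 - 19.7778)^2 = 17.8272
Step 3: Sum of squared deviations = 517.5556
Step 4: Sample variance = 517.5556 / 8 = 64.6944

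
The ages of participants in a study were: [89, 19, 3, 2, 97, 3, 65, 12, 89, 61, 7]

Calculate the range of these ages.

95

Step 1: Identify the maximum value: max = 97
Step 2: Identify the minimum value: min = 2
Step 3: Range = max - min = 97 - 2 = 95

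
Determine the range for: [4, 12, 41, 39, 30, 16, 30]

37

Step 1: Identify the maximum value: max = 41
Step 2: Identify the minimum value: min = 4
Step 3: Range = max - min = 41 - 4 = 37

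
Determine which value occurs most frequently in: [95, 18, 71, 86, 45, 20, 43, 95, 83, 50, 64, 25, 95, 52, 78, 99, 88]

95

Step 1: Count the frequency of each value:
  18: appears 1 time(s)
  20: appears 1 time(s)
  25: appears 1 time(s)
  43: appears 1 time(s)
  45: appears 1 time(s)
  50: appears 1 time(s)
  52: appears 1 time(s)
  64: appears 1 time(s)
  71: appears 1 time(s)
  78: appears 1 time(s)
  83: appears 1 time(s)
  86: appears 1 time(s)
  88: appears 1 time(s)
  95: appears 3 time(s)
  99: appears 1 time(s)
Step 2: The value 95 appears most frequently (3 times).
Step 3: Mode = 95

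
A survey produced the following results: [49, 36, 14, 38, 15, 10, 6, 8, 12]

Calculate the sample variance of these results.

247.3611

Step 1: Compute the mean: (49 + 36 + 14 + 38 + 15 + 10 + 6 + 8 + 12) / 9 = 20.8889
Step 2: Compute squared deviations from the mean:
  (49 - 20.8889)^2 = 790.2346
  (36 - 20.8889)^2 = 228.3457
  (14 - 20.8889)^2 = 47.4568
  (38 - 20.8889)^2 = 292.7901
  (15 - 20.8889)^2 = 34.679
  (10 - 20.8889)^2 = 118.5679
  (6 - 20.8889)^2 = 221.679
  (8 - 20.8889)^2 = 166.1235
  (12 - 20.8889)^2 = 79.0123
Step 3: Sum of squared deviations = 1978.8889
Step 4: Sample variance = 1978.8889 / 8 = 247.3611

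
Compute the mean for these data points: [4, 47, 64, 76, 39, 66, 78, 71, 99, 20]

56.4

Step 1: Sum all values: 4 + 47 + 64 + 76 + 39 + 66 + 78 + 71 + 99 + 20 = 564
Step 2: Count the number of values: n = 10
Step 3: Mean = sum / n = 564 / 10 = 56.4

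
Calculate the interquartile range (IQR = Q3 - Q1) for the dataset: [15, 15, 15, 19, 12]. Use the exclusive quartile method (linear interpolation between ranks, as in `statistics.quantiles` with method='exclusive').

3.5

Step 1: Sort the data: [12, 15, 15, 15, 19]
Step 2: n = 5
Step 3: Using the exclusive quartile method:
  Q1 = 13.5
  Q2 (median) = 15
  Q3 = 17
  IQR = Q3 - Q1 = 17 - 13.5 = 3.5
Step 4: IQR = 3.5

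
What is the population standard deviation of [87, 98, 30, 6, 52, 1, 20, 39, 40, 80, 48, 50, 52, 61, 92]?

28.6654

Step 1: Compute the mean: 50.4
Step 2: Sum of squared deviations from the mean: 12325.6
Step 3: Population variance = 12325.6 / 15 = 821.7067
Step 4: Standard deviation = sqrt(821.7067) = 28.6654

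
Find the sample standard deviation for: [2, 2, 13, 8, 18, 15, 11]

6.2029

Step 1: Compute the mean: 9.8571
Step 2: Sum of squared deviations from the mean: 230.8571
Step 3: Sample variance = 230.8571 / 6 = 38.4762
Step 4: Standard deviation = sqrt(38.4762) = 6.2029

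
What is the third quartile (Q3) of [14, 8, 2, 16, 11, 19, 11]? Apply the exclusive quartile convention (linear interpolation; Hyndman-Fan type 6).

16

Step 1: Sort the data: [2, 8, 11, 11, 14, 16, 19]
Step 2: n = 7
Step 3: Using the exclusive quartile method:
  Q1 = 8
  Q2 (median) = 11
  Q3 = 16
  IQR = Q3 - Q1 = 16 - 8 = 8
Step 4: Q3 = 16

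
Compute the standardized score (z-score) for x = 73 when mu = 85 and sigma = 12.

-1

Step 1: Recall the z-score formula: z = (x - mu) / sigma
Step 2: Substitute values: z = (73 - 85) / 12
Step 3: z = -12 / 12 = -1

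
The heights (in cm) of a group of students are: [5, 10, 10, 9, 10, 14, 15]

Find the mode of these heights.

10

Step 1: Count the frequency of each value:
  5: appears 1 time(s)
  9: appears 1 time(s)
  10: appears 3 time(s)
  14: appears 1 time(s)
  15: appears 1 time(s)
Step 2: The value 10 appears most frequently (3 times).
Step 3: Mode = 10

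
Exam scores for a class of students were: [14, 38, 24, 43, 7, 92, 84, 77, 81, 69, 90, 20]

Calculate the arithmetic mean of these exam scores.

53.25

Step 1: Sum all values: 14 + 38 + 24 + 43 + 7 + 92 + 84 + 77 + 81 + 69 + 90 + 20 = 639
Step 2: Count the number of values: n = 12
Step 3: Mean = sum / n = 639 / 12 = 53.25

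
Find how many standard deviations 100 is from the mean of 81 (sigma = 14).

1.3571

Step 1: Recall the z-score formula: z = (x - mu) / sigma
Step 2: Substitute values: z = (100 - 81) / 14
Step 3: z = 19 / 14 = 1.3571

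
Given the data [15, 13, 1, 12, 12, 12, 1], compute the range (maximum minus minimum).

14

Step 1: Identify the maximum value: max = 15
Step 2: Identify the minimum value: min = 1
Step 3: Range = max - min = 15 - 1 = 14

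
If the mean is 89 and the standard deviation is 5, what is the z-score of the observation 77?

-2.4

Step 1: Recall the z-score formula: z = (x - mu) / sigma
Step 2: Substitute values: z = (77 - 89) / 5
Step 3: z = -12 / 5 = -2.4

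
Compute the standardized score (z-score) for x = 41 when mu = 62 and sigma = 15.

-1.4

Step 1: Recall the z-score formula: z = (x - mu) / sigma
Step 2: Substitute values: z = (41 - 62) / 15
Step 3: z = -21 / 15 = -1.4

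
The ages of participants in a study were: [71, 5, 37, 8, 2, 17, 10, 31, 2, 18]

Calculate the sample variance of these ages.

460.1

Step 1: Compute the mean: (71 + 5 + 37 + 8 + 2 + 17 + 10 + 31 + 2 + 18) / 10 = 20.1
Step 2: Compute squared deviations from the mean:
  (71 - 20.1)^2 = 2590.81
  (5 - 20.1)^2 = 228.01
  (37 - 20.1)^2 = 285.61
  (8 - 20.1)^2 = 146.41
  (2 - 20.1)^2 = 327.61
  (17 - 20.1)^2 = 9.61
  (10 - 20.1)^2 = 102.01
  (31 - 20.1)^2 = 118.81
  (2 - 20.1)^2 = 327.61
  (18 - 20.1)^2 = 4.41
Step 3: Sum of squared deviations = 4140.9
Step 4: Sample variance = 4140.9 / 9 = 460.1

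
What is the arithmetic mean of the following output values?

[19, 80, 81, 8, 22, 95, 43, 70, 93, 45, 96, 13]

55.4167

Step 1: Sum all values: 19 + 80 + 81 + 8 + 22 + 95 + 43 + 70 + 93 + 45 + 96 + 13 = 665
Step 2: Count the number of values: n = 12
Step 3: Mean = sum / n = 665 / 12 = 55.4167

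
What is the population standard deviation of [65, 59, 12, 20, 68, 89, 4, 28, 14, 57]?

27.8108

Step 1: Compute the mean: 41.6
Step 2: Sum of squared deviations from the mean: 7734.4
Step 3: Population variance = 7734.4 / 10 = 773.44
Step 4: Standard deviation = sqrt(773.44) = 27.8108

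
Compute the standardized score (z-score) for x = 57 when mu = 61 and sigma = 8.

-0.5

Step 1: Recall the z-score formula: z = (x - mu) / sigma
Step 2: Substitute values: z = (57 - 61) / 8
Step 3: z = -4 / 8 = -0.5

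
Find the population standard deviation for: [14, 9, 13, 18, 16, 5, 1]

5.6928

Step 1: Compute the mean: 10.8571
Step 2: Sum of squared deviations from the mean: 226.8571
Step 3: Population variance = 226.8571 / 7 = 32.4082
Step 4: Standard deviation = sqrt(32.4082) = 5.6928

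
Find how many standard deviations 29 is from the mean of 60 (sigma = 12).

-2.5833

Step 1: Recall the z-score formula: z = (x - mu) / sigma
Step 2: Substitute values: z = (29 - 60) / 12
Step 3: z = -31 / 12 = -2.5833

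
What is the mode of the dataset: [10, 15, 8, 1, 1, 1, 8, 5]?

1

Step 1: Count the frequency of each value:
  1: appears 3 time(s)
  5: appears 1 time(s)
  8: appears 2 time(s)
  10: appears 1 time(s)
  15: appears 1 time(s)
Step 2: The value 1 appears most frequently (3 times).
Step 3: Mode = 1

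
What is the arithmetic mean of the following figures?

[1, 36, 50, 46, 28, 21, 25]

29.5714

Step 1: Sum all values: 1 + 36 + 50 + 46 + 28 + 21 + 25 = 207
Step 2: Count the number of values: n = 7
Step 3: Mean = sum / n = 207 / 7 = 29.5714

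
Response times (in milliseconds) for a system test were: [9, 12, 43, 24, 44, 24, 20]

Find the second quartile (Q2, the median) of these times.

24

Step 1: Sort the data: [9, 12, 20, 24, 24, 43, 44]
Step 2: n = 7
Step 3: Q2 is the median. Since n is odd, it is the middle value at position 4: 24
Step 4: Q2 = 24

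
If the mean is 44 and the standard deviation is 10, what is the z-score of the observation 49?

0.5

Step 1: Recall the z-score formula: z = (x - mu) / sigma
Step 2: Substitute values: z = (49 - 44) / 10
Step 3: z = 5 / 10 = 0.5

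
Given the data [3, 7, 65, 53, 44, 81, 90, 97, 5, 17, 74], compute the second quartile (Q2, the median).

53

Step 1: Sort the data: [3, 5, 7, 17, 44, 53, 65, 74, 81, 90, 97]
Step 2: n = 11
Step 3: Q2 is the median. Since n is odd, it is the middle value at position 6: 53
Step 4: Q2 = 53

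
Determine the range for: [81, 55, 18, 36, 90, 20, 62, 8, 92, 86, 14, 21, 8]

84

Step 1: Identify the maximum value: max = 92
Step 2: Identify the minimum value: min = 8
Step 3: Range = max - min = 92 - 8 = 84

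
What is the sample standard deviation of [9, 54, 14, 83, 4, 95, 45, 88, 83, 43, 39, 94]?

33.9388

Step 1: Compute the mean: 54.25
Step 2: Sum of squared deviations from the mean: 12670.25
Step 3: Sample variance = 12670.25 / 11 = 1151.8409
Step 4: Standard deviation = sqrt(1151.8409) = 33.9388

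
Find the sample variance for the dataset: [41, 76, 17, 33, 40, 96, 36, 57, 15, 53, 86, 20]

722.8182

Step 1: Compute the mean: (41 + 76 + 17 + 33 + 40 + 96 + 36 + 57 + 15 + 53 + 86 + 20) / 12 = 47.5
Step 2: Compute squared deviations from the mean:
  (41 - 47.5)^2 = 42.25
  (76 - 47.5)^2 = 812.25
  (17 - 47.5)^2 = 930.25
  (33 - 47.5)^2 = 210.25
  (40 - 47.5)^2 = 56.25
  (96 - 47.5)^2 = 2352.25
  (36 - 47.5)^2 = 132.25
  (57 - 47.5)^2 = 90.25
  (15 - 47.5)^2 = 1056.25
  (53 - 47.5)^2 = 30.25
  (86 - 47.5)^2 = 1482.25
  (20 - 47.5)^2 = 756.25
Step 3: Sum of squared deviations = 7951
Step 4: Sample variance = 7951 / 11 = 722.8182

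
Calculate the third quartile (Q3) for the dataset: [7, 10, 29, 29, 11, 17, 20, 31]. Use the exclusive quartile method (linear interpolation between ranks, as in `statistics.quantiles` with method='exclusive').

29

Step 1: Sort the data: [7, 10, 11, 17, 20, 29, 29, 31]
Step 2: n = 8
Step 3: Using the exclusive quartile method:
  Q1 = 10.25
  Q2 (median) = 18.5
  Q3 = 29
  IQR = Q3 - Q1 = 29 - 10.25 = 18.75
Step 4: Q3 = 29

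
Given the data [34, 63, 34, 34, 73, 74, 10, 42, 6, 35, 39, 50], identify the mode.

34

Step 1: Count the frequency of each value:
  6: appears 1 time(s)
  10: appears 1 time(s)
  34: appears 3 time(s)
  35: appears 1 time(s)
  39: appears 1 time(s)
  42: appears 1 time(s)
  50: appears 1 time(s)
  63: appears 1 time(s)
  73: appears 1 time(s)
  74: appears 1 time(s)
Step 2: The value 34 appears most frequently (3 times).
Step 3: Mode = 34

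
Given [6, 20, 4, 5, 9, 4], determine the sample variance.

38

Step 1: Compute the mean: (6 + 20 + 4 + 5 + 9 + 4) / 6 = 8
Step 2: Compute squared deviations from the mean:
  (6 - 8)^2 = 4
  (20 - 8)^2 = 144
  (4 - 8)^2 = 16
  (5 - 8)^2 = 9
  (9 - 8)^2 = 1
  (4 - 8)^2 = 16
Step 3: Sum of squared deviations = 190
Step 4: Sample variance = 190 / 5 = 38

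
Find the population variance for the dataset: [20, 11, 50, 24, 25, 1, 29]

200.9796

Step 1: Compute the mean: (20 + 11 + 50 + 24 + 25 + 1 + 29) / 7 = 22.8571
Step 2: Compute squared deviations from the mean:
  (20 - 22.8571)^2 = 8.1633
  (11 - 22.8571)^2 = 140.5918
  (50 - 22.8571)^2 = 736.7347
  (24 - 22.8571)^2 = 1.3061
  (25 - 22.8571)^2 = 4.5918
  (1 - 22.8571)^2 = 477.7347
  (29 - 22.8571)^2 = 37.7347
Step 3: Sum of squared deviations = 1406.8571
Step 4: Population variance = 1406.8571 / 7 = 200.9796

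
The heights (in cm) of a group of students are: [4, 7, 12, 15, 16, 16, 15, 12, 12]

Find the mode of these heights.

12

Step 1: Count the frequency of each value:
  4: appears 1 time(s)
  7: appears 1 time(s)
  12: appears 3 time(s)
  15: appears 2 time(s)
  16: appears 2 time(s)
Step 2: The value 12 appears most frequently (3 times).
Step 3: Mode = 12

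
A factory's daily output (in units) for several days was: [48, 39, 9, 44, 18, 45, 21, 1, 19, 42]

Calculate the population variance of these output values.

257.84

Step 1: Compute the mean: (48 + 39 + 9 + 44 + 18 + 45 + 21 + 1 + 19 + 42) / 10 = 28.6
Step 2: Compute squared deviations from the mean:
  (48 - 28.6)^2 = 376.36
  (39 - 28.6)^2 = 108.16
  (9 - 28.6)^2 = 384.16
  (44 - 28.6)^2 = 237.16
  (18 - 28.6)^2 = 112.36
  (45 - 28.6)^2 = 268.96
  (21 - 28.6)^2 = 57.76
  (1 - 28.6)^2 = 761.76
  (19 - 28.6)^2 = 92.16
  (42 - 28.6)^2 = 179.56
Step 3: Sum of squared deviations = 2578.4
Step 4: Population variance = 2578.4 / 10 = 257.84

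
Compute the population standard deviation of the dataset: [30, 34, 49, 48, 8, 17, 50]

15.3875

Step 1: Compute the mean: 33.7143
Step 2: Sum of squared deviations from the mean: 1657.4286
Step 3: Population variance = 1657.4286 / 7 = 236.7755
Step 4: Standard deviation = sqrt(236.7755) = 15.3875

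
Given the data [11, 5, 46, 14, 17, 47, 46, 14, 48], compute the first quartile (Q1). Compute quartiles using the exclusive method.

12.5

Step 1: Sort the data: [5, 11, 14, 14, 17, 46, 46, 47, 48]
Step 2: n = 9
Step 3: Using the exclusive quartile method:
  Q1 = 12.5
  Q2 (median) = 17
  Q3 = 46.5
  IQR = Q3 - Q1 = 46.5 - 12.5 = 34
Step 4: Q1 = 12.5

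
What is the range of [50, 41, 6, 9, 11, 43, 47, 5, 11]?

45

Step 1: Identify the maximum value: max = 50
Step 2: Identify the minimum value: min = 5
Step 3: Range = max - min = 50 - 5 = 45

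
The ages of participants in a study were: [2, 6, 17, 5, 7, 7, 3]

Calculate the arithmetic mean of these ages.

6.7143

Step 1: Sum all values: 2 + 6 + 17 + 5 + 7 + 7 + 3 = 47
Step 2: Count the number of values: n = 7
Step 3: Mean = sum / n = 47 / 7 = 6.7143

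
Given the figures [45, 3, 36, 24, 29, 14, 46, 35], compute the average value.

29

Step 1: Sum all values: 45 + 3 + 36 + 24 + 29 + 14 + 46 + 35 = 232
Step 2: Count the number of values: n = 8
Step 3: Mean = sum / n = 232 / 8 = 29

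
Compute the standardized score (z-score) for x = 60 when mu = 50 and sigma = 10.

1

Step 1: Recall the z-score formula: z = (x - mu) / sigma
Step 2: Substitute values: z = (60 - 50) / 10
Step 3: z = 10 / 10 = 1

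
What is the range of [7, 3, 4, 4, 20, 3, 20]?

17

Step 1: Identify the maximum value: max = 20
Step 2: Identify the minimum value: min = 3
Step 3: Range = max - min = 20 - 3 = 17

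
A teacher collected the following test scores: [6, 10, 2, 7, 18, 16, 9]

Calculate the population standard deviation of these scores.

5.202

Step 1: Compute the mean: 9.7143
Step 2: Sum of squared deviations from the mean: 189.4286
Step 3: Population variance = 189.4286 / 7 = 27.0612
Step 4: Standard deviation = sqrt(27.0612) = 5.202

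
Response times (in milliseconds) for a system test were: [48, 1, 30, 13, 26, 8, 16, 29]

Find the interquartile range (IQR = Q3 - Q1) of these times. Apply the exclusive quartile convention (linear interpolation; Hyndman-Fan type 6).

20.5

Step 1: Sort the data: [1, 8, 13, 16, 26, 29, 30, 48]
Step 2: n = 8
Step 3: Using the exclusive quartile method:
  Q1 = 9.25
  Q2 (median) = 21
  Q3 = 29.75
  IQR = Q3 - Q1 = 29.75 - 9.25 = 20.5
Step 4: IQR = 20.5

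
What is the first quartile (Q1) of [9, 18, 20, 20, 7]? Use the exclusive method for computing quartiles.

8

Step 1: Sort the data: [7, 9, 18, 20, 20]
Step 2: n = 5
Step 3: Using the exclusive quartile method:
  Q1 = 8
  Q2 (median) = 18
  Q3 = 20
  IQR = Q3 - Q1 = 20 - 8 = 12
Step 4: Q1 = 8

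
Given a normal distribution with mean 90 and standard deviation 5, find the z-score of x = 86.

-0.8

Step 1: Recall the z-score formula: z = (x - mu) / sigma
Step 2: Substitute values: z = (86 - 90) / 5
Step 3: z = -4 / 5 = -0.8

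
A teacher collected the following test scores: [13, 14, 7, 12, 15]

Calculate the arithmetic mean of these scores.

12.2

Step 1: Sum all values: 13 + 14 + 7 + 12 + 15 = 61
Step 2: Count the number of values: n = 5
Step 3: Mean = sum / n = 61 / 5 = 12.2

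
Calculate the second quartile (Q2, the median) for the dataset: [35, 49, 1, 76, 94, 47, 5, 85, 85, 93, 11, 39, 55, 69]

52

Step 1: Sort the data: [1, 5, 11, 35, 39, 47, 49, 55, 69, 76, 85, 85, 93, 94]
Step 2: n = 14
Step 3: Q2 is the median. Since n is even, it is the average of the values at positions 7 and 8:
  Q2 = (49 + 55) / 2 = 52
Step 4: Q2 = 52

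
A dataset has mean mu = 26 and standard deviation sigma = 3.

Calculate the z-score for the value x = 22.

-1.3333

Step 1: Recall the z-score formula: z = (x - mu) / sigma
Step 2: Substitute values: z = (22 - 26) / 3
Step 3: z = -4 / 3 = -1.3333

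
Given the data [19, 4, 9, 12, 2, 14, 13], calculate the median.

12

Step 1: Sort the data in ascending order: [2, 4, 9, 12, 13, 14, 19]
Step 2: The number of values is n = 7.
Step 3: Since n is odd, the median is the middle value at position 4: 12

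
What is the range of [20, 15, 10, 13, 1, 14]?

19

Step 1: Identify the maximum value: max = 20
Step 2: Identify the minimum value: min = 1
Step 3: Range = max - min = 20 - 1 = 19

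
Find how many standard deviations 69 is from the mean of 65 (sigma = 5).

0.8

Step 1: Recall the z-score formula: z = (x - mu) / sigma
Step 2: Substitute values: z = (69 - 65) / 5
Step 3: z = 4 / 5 = 0.8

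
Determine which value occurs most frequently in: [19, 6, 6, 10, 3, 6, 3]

6

Step 1: Count the frequency of each value:
  3: appears 2 time(s)
  6: appears 3 time(s)
  10: appears 1 time(s)
  19: appears 1 time(s)
Step 2: The value 6 appears most frequently (3 times).
Step 3: Mode = 6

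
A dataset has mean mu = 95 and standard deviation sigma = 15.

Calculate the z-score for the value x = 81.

-0.9333

Step 1: Recall the z-score formula: z = (x - mu) / sigma
Step 2: Substitute values: z = (81 - 95) / 15
Step 3: z = -14 / 15 = -0.9333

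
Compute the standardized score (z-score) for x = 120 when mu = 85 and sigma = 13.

2.6923

Step 1: Recall the z-score formula: z = (x - mu) / sigma
Step 2: Substitute values: z = (120 - 85) / 13
Step 3: z = 35 / 13 = 2.6923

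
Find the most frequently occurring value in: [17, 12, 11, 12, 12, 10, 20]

12

Step 1: Count the frequency of each value:
  10: appears 1 time(s)
  11: appears 1 time(s)
  12: appears 3 time(s)
  17: appears 1 time(s)
  20: appears 1 time(s)
Step 2: The value 12 appears most frequently (3 times).
Step 3: Mode = 12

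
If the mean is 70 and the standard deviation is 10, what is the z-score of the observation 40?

-3

Step 1: Recall the z-score formula: z = (x - mu) / sigma
Step 2: Substitute values: z = (40 - 70) / 10
Step 3: z = -30 / 10 = -3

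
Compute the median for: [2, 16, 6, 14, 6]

6

Step 1: Sort the data in ascending order: [2, 6, 6, 14, 16]
Step 2: The number of values is n = 5.
Step 3: Since n is odd, the median is the middle value at position 3: 6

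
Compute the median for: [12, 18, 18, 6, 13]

13

Step 1: Sort the data in ascending order: [6, 12, 13, 18, 18]
Step 2: The number of values is n = 5.
Step 3: Since n is odd, the median is the middle value at position 3: 13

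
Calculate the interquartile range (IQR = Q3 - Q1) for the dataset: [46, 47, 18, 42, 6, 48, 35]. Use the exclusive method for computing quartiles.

29

Step 1: Sort the data: [6, 18, 35, 42, 46, 47, 48]
Step 2: n = 7
Step 3: Using the exclusive quartile method:
  Q1 = 18
  Q2 (median) = 42
  Q3 = 47
  IQR = Q3 - Q1 = 47 - 18 = 29
Step 4: IQR = 29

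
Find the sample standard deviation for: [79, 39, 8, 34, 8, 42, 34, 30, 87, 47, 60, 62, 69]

24.578

Step 1: Compute the mean: 46.0769
Step 2: Sum of squared deviations from the mean: 7248.9231
Step 3: Sample variance = 7248.9231 / 12 = 604.0769
Step 4: Standard deviation = sqrt(604.0769) = 24.578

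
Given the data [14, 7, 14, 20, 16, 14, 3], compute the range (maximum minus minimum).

17

Step 1: Identify the maximum value: max = 20
Step 2: Identify the minimum value: min = 3
Step 3: Range = max - min = 20 - 3 = 17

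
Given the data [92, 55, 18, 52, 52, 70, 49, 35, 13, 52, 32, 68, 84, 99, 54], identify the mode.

52

Step 1: Count the frequency of each value:
  13: appears 1 time(s)
  18: appears 1 time(s)
  32: appears 1 time(s)
  35: appears 1 time(s)
  49: appears 1 time(s)
  52: appears 3 time(s)
  54: appears 1 time(s)
  55: appears 1 time(s)
  68: appears 1 time(s)
  70: appears 1 time(s)
  84: appears 1 time(s)
  92: appears 1 time(s)
  99: appears 1 time(s)
Step 2: The value 52 appears most frequently (3 times).
Step 3: Mode = 52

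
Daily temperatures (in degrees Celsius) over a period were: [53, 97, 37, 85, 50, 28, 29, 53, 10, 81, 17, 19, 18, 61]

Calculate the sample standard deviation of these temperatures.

27.773

Step 1: Compute the mean: 45.5714
Step 2: Sum of squared deviations from the mean: 10027.4286
Step 3: Sample variance = 10027.4286 / 13 = 771.3407
Step 4: Standard deviation = sqrt(771.3407) = 27.773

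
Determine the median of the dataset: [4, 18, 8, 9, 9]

9

Step 1: Sort the data in ascending order: [4, 8, 9, 9, 18]
Step 2: The number of values is n = 5.
Step 3: Since n is odd, the median is the middle value at position 3: 9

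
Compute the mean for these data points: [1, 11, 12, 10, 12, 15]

10.1667

Step 1: Sum all values: 1 + 11 + 12 + 10 + 12 + 15 = 61
Step 2: Count the number of values: n = 6
Step 3: Mean = sum / n = 61 / 6 = 10.1667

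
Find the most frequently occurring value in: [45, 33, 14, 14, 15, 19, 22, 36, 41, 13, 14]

14

Step 1: Count the frequency of each value:
  13: appears 1 time(s)
  14: appears 3 time(s)
  15: appears 1 time(s)
  19: appears 1 time(s)
  22: appears 1 time(s)
  33: appears 1 time(s)
  36: appears 1 time(s)
  41: appears 1 time(s)
  45: appears 1 time(s)
Step 2: The value 14 appears most frequently (3 times).
Step 3: Mode = 14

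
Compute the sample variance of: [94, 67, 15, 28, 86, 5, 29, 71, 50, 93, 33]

1023.4909

Step 1: Compute the mean: (94 + 67 + 15 + 28 + 86 + 5 + 29 + 71 + 50 + 93 + 33) / 11 = 51.9091
Step 2: Compute squared deviations from the mean:
  (94 - 51.9091)^2 = 1771.6446
  (67 - 51.9091)^2 = 227.7355
  (15 - 51.9091)^2 = 1362.281
  (28 - 51.9091)^2 = 571.6446
  (86 - 51.9091)^2 = 1162.1901
  (5 - 51.9091)^2 = 2200.4628
  (29 - 51.9091)^2 = 524.8264
  (71 - 51.9091)^2 = 364.4628
  (50 - 51.9091)^2 = 3.6446
  (93 - 51.9091)^2 = 1688.4628
  (33 - 51.9091)^2 = 357.5537
Step 3: Sum of squared deviations = 10234.9091
Step 4: Sample variance = 10234.9091 / 10 = 1023.4909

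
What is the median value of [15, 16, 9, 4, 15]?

15

Step 1: Sort the data in ascending order: [4, 9, 15, 15, 16]
Step 2: The number of values is n = 5.
Step 3: Since n is odd, the median is the middle value at position 3: 15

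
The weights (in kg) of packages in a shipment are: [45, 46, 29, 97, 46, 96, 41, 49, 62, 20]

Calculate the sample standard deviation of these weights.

25.5014

Step 1: Compute the mean: 53.1
Step 2: Sum of squared deviations from the mean: 5852.9
Step 3: Sample variance = 5852.9 / 9 = 650.3222
Step 4: Standard deviation = sqrt(650.3222) = 25.5014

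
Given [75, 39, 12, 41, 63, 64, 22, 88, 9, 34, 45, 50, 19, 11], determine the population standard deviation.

24.1094

Step 1: Compute the mean: 40.8571
Step 2: Sum of squared deviations from the mean: 8137.7143
Step 3: Population variance = 8137.7143 / 14 = 581.2653
Step 4: Standard deviation = sqrt(581.2653) = 24.1094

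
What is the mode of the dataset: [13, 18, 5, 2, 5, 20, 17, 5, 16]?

5

Step 1: Count the frequency of each value:
  2: appears 1 time(s)
  5: appears 3 time(s)
  13: appears 1 time(s)
  16: appears 1 time(s)
  17: appears 1 time(s)
  18: appears 1 time(s)
  20: appears 1 time(s)
Step 2: The value 5 appears most frequently (3 times).
Step 3: Mode = 5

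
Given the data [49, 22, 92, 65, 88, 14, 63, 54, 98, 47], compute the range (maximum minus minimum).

84

Step 1: Identify the maximum value: max = 98
Step 2: Identify the minimum value: min = 14
Step 3: Range = max - min = 98 - 14 = 84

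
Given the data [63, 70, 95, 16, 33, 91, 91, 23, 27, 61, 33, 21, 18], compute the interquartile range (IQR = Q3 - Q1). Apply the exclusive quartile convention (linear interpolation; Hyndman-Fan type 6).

58.5

Step 1: Sort the data: [16, 18, 21, 23, 27, 33, 33, 61, 63, 70, 91, 91, 95]
Step 2: n = 13
Step 3: Using the exclusive quartile method:
  Q1 = 22
  Q2 (median) = 33
  Q3 = 80.5
  IQR = Q3 - Q1 = 80.5 - 22 = 58.5
Step 4: IQR = 58.5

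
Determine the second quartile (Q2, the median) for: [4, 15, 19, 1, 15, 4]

9.5

Step 1: Sort the data: [1, 4, 4, 15, 15, 19]
Step 2: n = 6
Step 3: Q2 is the median. Since n is even, it is the average of the values at positions 3 and 4:
  Q2 = (4 + 15) / 2 = 9.5
Step 4: Q2 = 9.5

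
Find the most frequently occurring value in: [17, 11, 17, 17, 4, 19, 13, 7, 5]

17

Step 1: Count the frequency of each value:
  4: appears 1 time(s)
  5: appears 1 time(s)
  7: appears 1 time(s)
  11: appears 1 time(s)
  13: appears 1 time(s)
  17: appears 3 time(s)
  19: appears 1 time(s)
Step 2: The value 17 appears most frequently (3 times).
Step 3: Mode = 17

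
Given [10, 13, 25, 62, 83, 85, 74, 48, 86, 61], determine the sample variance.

869.7889

Step 1: Compute the mean: (10 + 13 + 25 + 62 + 83 + 85 + 74 + 48 + 86 + 61) / 10 = 54.7
Step 2: Compute squared deviations from the mean:
  (10 - 54.7)^2 = 1998.09
  (13 - 54.7)^2 = 1738.89
  (25 - 54.7)^2 = 882.09
  (62 - 54.7)^2 = 53.29
  (83 - 54.7)^2 = 800.89
  (85 - 54.7)^2 = 918.09
  (74 - 54.7)^2 = 372.49
  (48 - 54.7)^2 = 44.89
  (86 - 54.7)^2 = 979.69
  (61 - 54.7)^2 = 39.69
Step 3: Sum of squared deviations = 7828.1
Step 4: Sample variance = 7828.1 / 9 = 869.7889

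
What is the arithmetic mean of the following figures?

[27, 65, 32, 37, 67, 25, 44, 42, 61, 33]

43.3

Step 1: Sum all values: 27 + 65 + 32 + 37 + 67 + 25 + 44 + 42 + 61 + 33 = 433
Step 2: Count the number of values: n = 10
Step 3: Mean = sum / n = 433 / 10 = 43.3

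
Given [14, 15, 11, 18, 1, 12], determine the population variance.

28.4722

Step 1: Compute the mean: (14 + 15 + 11 + 18 + 1 + 12) / 6 = 11.8333
Step 2: Compute squared deviations from the mean:
  (14 - 11.8333)^2 = 4.6944
  (15 - 11.8333)^2 = 10.0278
  (11 - 11.8333)^2 = 0.6944
  (18 - 11.8333)^2 = 38.0278
  (1 - 11.8333)^2 = 117.3611
  (12 - 11.8333)^2 = 0.0278
Step 3: Sum of squared deviations = 170.8333
Step 4: Population variance = 170.8333 / 6 = 28.4722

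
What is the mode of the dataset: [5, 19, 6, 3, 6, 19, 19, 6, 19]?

19

Step 1: Count the frequency of each value:
  3: appears 1 time(s)
  5: appears 1 time(s)
  6: appears 3 time(s)
  19: appears 4 time(s)
Step 2: The value 19 appears most frequently (4 times).
Step 3: Mode = 19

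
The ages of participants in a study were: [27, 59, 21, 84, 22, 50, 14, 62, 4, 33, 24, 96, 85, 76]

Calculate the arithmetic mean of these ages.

46.9286

Step 1: Sum all values: 27 + 59 + 21 + 84 + 22 + 50 + 14 + 62 + 4 + 33 + 24 + 96 + 85 + 76 = 657
Step 2: Count the number of values: n = 14
Step 3: Mean = sum / n = 657 / 14 = 46.9286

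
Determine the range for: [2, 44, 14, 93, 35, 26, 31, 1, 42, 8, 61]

92

Step 1: Identify the maximum value: max = 93
Step 2: Identify the minimum value: min = 1
Step 3: Range = max - min = 93 - 1 = 92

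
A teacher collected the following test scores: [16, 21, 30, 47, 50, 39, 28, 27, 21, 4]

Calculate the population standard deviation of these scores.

13.372

Step 1: Compute the mean: 28.3
Step 2: Sum of squared deviations from the mean: 1788.1
Step 3: Population variance = 1788.1 / 10 = 178.81
Step 4: Standard deviation = sqrt(178.81) = 13.372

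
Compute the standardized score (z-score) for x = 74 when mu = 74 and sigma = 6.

0

Step 1: Recall the z-score formula: z = (x - mu) / sigma
Step 2: Substitute values: z = (74 - 74) / 6
Step 3: z = 0 / 6 = 0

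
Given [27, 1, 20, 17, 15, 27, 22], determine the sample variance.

79.9524

Step 1: Compute the mean: (27 + 1 + 20 + 17 + 15 + 27 + 22) / 7 = 18.4286
Step 2: Compute squared deviations from the mean:
  (27 - 18.4286)^2 = 73.4694
  (1 - 18.4286)^2 = 303.7551
  (20 - 18.4286)^2 = 2.4694
  (17 - 18.4286)^2 = 2.0408
  (15 - 18.4286)^2 = 11.7551
  (27 - 18.4286)^2 = 73.4694
  (22 - 18.4286)^2 = 12.7551
Step 3: Sum of squared deviations = 479.7143
Step 4: Sample variance = 479.7143 / 6 = 79.9524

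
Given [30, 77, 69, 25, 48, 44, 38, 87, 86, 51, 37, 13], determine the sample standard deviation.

24.3103

Step 1: Compute the mean: 50.4167
Step 2: Sum of squared deviations from the mean: 6500.9167
Step 3: Sample variance = 6500.9167 / 11 = 590.9924
Step 4: Standard deviation = sqrt(590.9924) = 24.3103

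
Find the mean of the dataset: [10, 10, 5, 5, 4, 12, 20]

9.4286

Step 1: Sum all values: 10 + 10 + 5 + 5 + 4 + 12 + 20 = 66
Step 2: Count the number of values: n = 7
Step 3: Mean = sum / n = 66 / 7 = 9.4286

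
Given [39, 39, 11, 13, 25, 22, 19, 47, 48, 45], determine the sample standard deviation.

14.3512

Step 1: Compute the mean: 30.8
Step 2: Sum of squared deviations from the mean: 1853.6
Step 3: Sample variance = 1853.6 / 9 = 205.9556
Step 4: Standard deviation = sqrt(205.9556) = 14.3512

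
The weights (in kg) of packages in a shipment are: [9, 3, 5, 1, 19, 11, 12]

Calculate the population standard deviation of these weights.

5.7036

Step 1: Compute the mean: 8.5714
Step 2: Sum of squared deviations from the mean: 227.7143
Step 3: Population variance = 227.7143 / 7 = 32.5306
Step 4: Standard deviation = sqrt(32.5306) = 5.7036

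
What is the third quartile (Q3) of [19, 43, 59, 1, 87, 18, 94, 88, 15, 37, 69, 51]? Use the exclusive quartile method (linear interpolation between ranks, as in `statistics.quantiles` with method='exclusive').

82.5

Step 1: Sort the data: [1, 15, 18, 19, 37, 43, 51, 59, 69, 87, 88, 94]
Step 2: n = 12
Step 3: Using the exclusive quartile method:
  Q1 = 18.25
  Q2 (median) = 47
  Q3 = 82.5
  IQR = Q3 - Q1 = 82.5 - 18.25 = 64.25
Step 4: Q3 = 82.5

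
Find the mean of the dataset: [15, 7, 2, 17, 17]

11.6

Step 1: Sum all values: 15 + 7 + 2 + 17 + 17 = 58
Step 2: Count the number of values: n = 5
Step 3: Mean = sum / n = 58 / 5 = 11.6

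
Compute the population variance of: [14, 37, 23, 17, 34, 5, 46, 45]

199.9844

Step 1: Compute the mean: (14 + 37 + 23 + 17 + 34 + 5 + 46 + 45) / 8 = 27.625
Step 2: Compute squared deviations from the mean:
  (14 - 27.625)^2 = 185.6406
  (37 - 27.625)^2 = 87.8906
  (23 - 27.625)^2 = 21.3906
  (17 - 27.625)^2 = 112.8906
  (34 - 27.625)^2 = 40.6406
  (5 - 27.625)^2 = 511.8906
  (46 - 27.625)^2 = 337.6406
  (45 - 27.625)^2 = 301.8906
Step 3: Sum of squared deviations = 1599.875
Step 4: Population variance = 1599.875 / 8 = 199.9844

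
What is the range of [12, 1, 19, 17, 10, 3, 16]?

18

Step 1: Identify the maximum value: max = 19
Step 2: Identify the minimum value: min = 1
Step 3: Range = max - min = 19 - 1 = 18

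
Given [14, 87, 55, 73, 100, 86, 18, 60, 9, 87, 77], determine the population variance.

972.2479

Step 1: Compute the mean: (14 + 87 + 55 + 73 + 100 + 86 + 18 + 60 + 9 + 87 + 77) / 11 = 60.5455
Step 2: Compute squared deviations from the mean:
  (14 - 60.5455)^2 = 2166.4793
  (87 - 60.5455)^2 = 699.843
  (55 - 60.5455)^2 = 30.7521
  (73 - 60.5455)^2 = 155.1157
  (100 - 60.5455)^2 = 1556.6612
  (86 - 60.5455)^2 = 647.9339
  (18 - 60.5455)^2 = 1810.1157
  (60 - 60.5455)^2 = 0.2975
  (9 - 60.5455)^2 = 2656.9339
  (87 - 60.5455)^2 = 699.843
  (77 - 60.5455)^2 = 270.7521
Step 3: Sum of squared deviations = 10694.7273
Step 4: Population variance = 10694.7273 / 11 = 972.2479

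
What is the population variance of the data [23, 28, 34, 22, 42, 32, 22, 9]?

86

Step 1: Compute the mean: (23 + 28 + 34 + 22 + 42 + 32 + 22 + 9) / 8 = 26.5
Step 2: Compute squared deviations from the mean:
  (23 - 26.5)^2 = 12.25
  (28 - 26.5)^2 = 2.25
  (34 - 26.5)^2 = 56.25
  (22 - 26.5)^2 = 20.25
  (42 - 26.5)^2 = 240.25
  (32 - 26.5)^2 = 30.25
  (22 - 26.5)^2 = 20.25
  (9 - 26.5)^2 = 306.25
Step 3: Sum of squared deviations = 688
Step 4: Population variance = 688 / 8 = 86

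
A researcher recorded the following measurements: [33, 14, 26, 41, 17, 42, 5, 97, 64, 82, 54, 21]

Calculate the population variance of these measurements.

733.7222

Step 1: Compute the mean: (33 + 14 + 26 + 41 + 17 + 42 + 5 + 97 + 64 + 82 + 54 + 21) / 12 = 41.3333
Step 2: Compute squared deviations from the mean:
  (33 - 41.3333)^2 = 69.4444
  (14 - 41.3333)^2 = 747.1111
  (26 - 41.3333)^2 = 235.1111
  (41 - 41.3333)^2 = 0.1111
  (17 - 41.3333)^2 = 592.1111
  (42 - 41.3333)^2 = 0.4444
  (5 - 41.3333)^2 = 1320.1111
  (97 - 41.3333)^2 = 3098.7778
  (64 - 41.3333)^2 = 513.7778
  (82 - 41.3333)^2 = 1653.7778
  (54 - 41.3333)^2 = 160.4444
  (21 - 41.3333)^2 = 413.4444
Step 3: Sum of squared deviations = 8804.6667
Step 4: Population variance = 8804.6667 / 12 = 733.7222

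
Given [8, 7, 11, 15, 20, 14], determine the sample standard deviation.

4.8477

Step 1: Compute the mean: 12.5
Step 2: Sum of squared deviations from the mean: 117.5
Step 3: Sample variance = 117.5 / 5 = 23.5
Step 4: Standard deviation = sqrt(23.5) = 4.8477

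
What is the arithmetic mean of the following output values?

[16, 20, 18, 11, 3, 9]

12.8333

Step 1: Sum all values: 16 + 20 + 18 + 11 + 3 + 9 = 77
Step 2: Count the number of values: n = 6
Step 3: Mean = sum / n = 77 / 6 = 12.8333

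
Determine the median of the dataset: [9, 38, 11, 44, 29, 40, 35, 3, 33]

33

Step 1: Sort the data in ascending order: [3, 9, 11, 29, 33, 35, 38, 40, 44]
Step 2: The number of values is n = 9.
Step 3: Since n is odd, the median is the middle value at position 5: 33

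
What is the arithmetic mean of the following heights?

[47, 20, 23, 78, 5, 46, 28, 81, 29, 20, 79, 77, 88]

47.7692

Step 1: Sum all values: 47 + 20 + 23 + 78 + 5 + 46 + 28 + 81 + 29 + 20 + 79 + 77 + 88 = 621
Step 2: Count the number of values: n = 13
Step 3: Mean = sum / n = 621 / 13 = 47.7692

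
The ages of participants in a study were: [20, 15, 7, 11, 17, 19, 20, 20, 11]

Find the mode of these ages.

20

Step 1: Count the frequency of each value:
  7: appears 1 time(s)
  11: appears 2 time(s)
  15: appears 1 time(s)
  17: appears 1 time(s)
  19: appears 1 time(s)
  20: appears 3 time(s)
Step 2: The value 20 appears most frequently (3 times).
Step 3: Mode = 20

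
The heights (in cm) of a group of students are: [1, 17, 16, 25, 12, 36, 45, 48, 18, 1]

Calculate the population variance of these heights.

246.89

Step 1: Compute the mean: (1 + 17 + 16 + 25 + 12 + 36 + 45 + 48 + 18 + 1) / 10 = 21.9
Step 2: Compute squared deviations from the mean:
  (1 - 21.9)^2 = 436.81
  (17 - 21.9)^2 = 24.01
  (16 - 21.9)^2 = 34.81
  (25 - 21.9)^2 = 9.61
  (12 - 21.9)^2 = 98.01
  (36 - 21.9)^2 = 198.81
  (45 - 21.9)^2 = 533.61
  (48 - 21.9)^2 = 681.21
  (18 - 21.9)^2 = 15.21
  (1 - 21.9)^2 = 436.81
Step 3: Sum of squared deviations = 2468.9
Step 4: Population variance = 2468.9 / 10 = 246.89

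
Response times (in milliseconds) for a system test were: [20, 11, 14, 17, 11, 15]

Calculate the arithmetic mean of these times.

14.6667

Step 1: Sum all values: 20 + 11 + 14 + 17 + 11 + 15 = 88
Step 2: Count the number of values: n = 6
Step 3: Mean = sum / n = 88 / 6 = 14.6667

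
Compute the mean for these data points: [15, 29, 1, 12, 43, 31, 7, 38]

22

Step 1: Sum all values: 15 + 29 + 1 + 12 + 43 + 31 + 7 + 38 = 176
Step 2: Count the number of values: n = 8
Step 3: Mean = sum / n = 176 / 8 = 22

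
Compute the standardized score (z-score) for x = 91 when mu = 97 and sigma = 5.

-1.2

Step 1: Recall the z-score formula: z = (x - mu) / sigma
Step 2: Substitute values: z = (91 - 97) / 5
Step 3: z = -6 / 5 = -1.2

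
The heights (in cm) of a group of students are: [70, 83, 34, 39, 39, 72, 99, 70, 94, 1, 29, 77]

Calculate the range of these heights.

98

Step 1: Identify the maximum value: max = 99
Step 2: Identify the minimum value: min = 1
Step 3: Range = max - min = 99 - 1 = 98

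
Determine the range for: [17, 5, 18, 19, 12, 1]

18

Step 1: Identify the maximum value: max = 19
Step 2: Identify the minimum value: min = 1
Step 3: Range = max - min = 19 - 1 = 18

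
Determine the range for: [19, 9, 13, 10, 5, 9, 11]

14

Step 1: Identify the maximum value: max = 19
Step 2: Identify the minimum value: min = 5
Step 3: Range = max - min = 19 - 5 = 14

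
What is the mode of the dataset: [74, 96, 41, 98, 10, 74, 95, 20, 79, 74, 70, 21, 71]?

74

Step 1: Count the frequency of each value:
  10: appears 1 time(s)
  20: appears 1 time(s)
  21: appears 1 time(s)
  41: appears 1 time(s)
  70: appears 1 time(s)
  71: appears 1 time(s)
  74: appears 3 time(s)
  79: appears 1 time(s)
  95: appears 1 time(s)
  96: appears 1 time(s)
  98: appears 1 time(s)
Step 2: The value 74 appears most frequently (3 times).
Step 3: Mode = 74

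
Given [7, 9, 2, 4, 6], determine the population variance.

5.84

Step 1: Compute the mean: (7 + 9 + 2 + 4 + 6) / 5 = 5.6
Step 2: Compute squared deviations from the mean:
  (7 - 5.6)^2 = 1.96
  (9 - 5.6)^2 = 11.56
  (2 - 5.6)^2 = 12.96
  (4 - 5.6)^2 = 2.56
  (6 - 5.6)^2 = 0.16
Step 3: Sum of squared deviations = 29.2
Step 4: Population variance = 29.2 / 5 = 5.84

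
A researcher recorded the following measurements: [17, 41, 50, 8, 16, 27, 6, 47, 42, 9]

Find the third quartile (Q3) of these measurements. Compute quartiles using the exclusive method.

43.25

Step 1: Sort the data: [6, 8, 9, 16, 17, 27, 41, 42, 47, 50]
Step 2: n = 10
Step 3: Using the exclusive quartile method:
  Q1 = 8.75
  Q2 (median) = 22
  Q3 = 43.25
  IQR = Q3 - Q1 = 43.25 - 8.75 = 34.5
Step 4: Q3 = 43.25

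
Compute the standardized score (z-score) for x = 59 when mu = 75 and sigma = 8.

-2

Step 1: Recall the z-score formula: z = (x - mu) / sigma
Step 2: Substitute values: z = (59 - 75) / 8
Step 3: z = -16 / 8 = -2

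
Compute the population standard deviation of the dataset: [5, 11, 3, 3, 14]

4.49

Step 1: Compute the mean: 7.2
Step 2: Sum of squared deviations from the mean: 100.8
Step 3: Population variance = 100.8 / 5 = 20.16
Step 4: Standard deviation = sqrt(20.16) = 4.49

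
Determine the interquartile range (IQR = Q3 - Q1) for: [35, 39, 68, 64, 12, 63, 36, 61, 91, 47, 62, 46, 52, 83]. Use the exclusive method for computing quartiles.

26.75

Step 1: Sort the data: [12, 35, 36, 39, 46, 47, 52, 61, 62, 63, 64, 68, 83, 91]
Step 2: n = 14
Step 3: Using the exclusive quartile method:
  Q1 = 38.25
  Q2 (median) = 56.5
  Q3 = 65
  IQR = Q3 - Q1 = 65 - 38.25 = 26.75
Step 4: IQR = 26.75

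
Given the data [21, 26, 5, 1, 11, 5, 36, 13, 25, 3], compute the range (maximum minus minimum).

35

Step 1: Identify the maximum value: max = 36
Step 2: Identify the minimum value: min = 1
Step 3: Range = max - min = 36 - 1 = 35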